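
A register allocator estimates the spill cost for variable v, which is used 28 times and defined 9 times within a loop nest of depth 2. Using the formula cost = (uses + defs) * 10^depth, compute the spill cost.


uses + defs = 28 + 9 = 37
10^2 = 100
Spill cost = 37 * 100 = 3700

3700


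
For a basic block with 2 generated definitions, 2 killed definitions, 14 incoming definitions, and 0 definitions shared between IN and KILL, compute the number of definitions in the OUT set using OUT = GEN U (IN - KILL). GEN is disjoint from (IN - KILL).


IN - KILL: 14 - 0 = 14 surviving definitions
OUT = GEN + surviving = 2 + 14 = 16

16


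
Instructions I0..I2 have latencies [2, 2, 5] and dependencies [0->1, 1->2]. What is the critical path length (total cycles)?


Compute longest path through dependency graph: dist(Ik) = max over predecessors of dist + latency(Ik).
dist(I0) = latency 2 = 2
dist(I1) = dist(I0) + 2 = 2 + 2 = 4
dist(I2) = dist(I1) + 5 = 4 + 5 = 9
Critical path = max dist = 9

9


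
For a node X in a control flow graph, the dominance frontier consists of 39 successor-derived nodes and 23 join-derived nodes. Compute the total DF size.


DF(X) = direct successor contributions + join point contributions
= 39 + 23 = 62

62


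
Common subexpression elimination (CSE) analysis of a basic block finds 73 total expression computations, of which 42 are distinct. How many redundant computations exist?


CSE count = total expressions - unique expressions
= 73 - 42 = 31

31


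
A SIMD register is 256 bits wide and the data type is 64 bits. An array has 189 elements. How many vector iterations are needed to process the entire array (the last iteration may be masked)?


Width = 256 / 64 = 4 elements per vector op
Iterations = ceil(189 / 4) = 48

48


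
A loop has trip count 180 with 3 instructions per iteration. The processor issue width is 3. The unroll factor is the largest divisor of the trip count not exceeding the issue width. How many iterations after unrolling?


Largest divisor of 180 <= 3 is 3
New iterations = 180 / 3 = 60

60


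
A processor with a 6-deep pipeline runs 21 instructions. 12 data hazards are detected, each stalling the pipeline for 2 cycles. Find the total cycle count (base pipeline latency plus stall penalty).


Base cycles = 6 + 21 - 1 = 26
Total stalls = 12 * 2 = 24
Total = 26 + 24 = 50

50


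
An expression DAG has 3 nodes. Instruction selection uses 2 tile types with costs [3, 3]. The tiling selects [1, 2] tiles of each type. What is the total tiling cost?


Total cost = sum(count_i * cost_i)
= 1*3 + 2*3
= 9

9


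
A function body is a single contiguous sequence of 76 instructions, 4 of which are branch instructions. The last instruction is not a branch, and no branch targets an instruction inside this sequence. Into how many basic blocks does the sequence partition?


With no in-sequence branch targets, the leaders are the first instruction plus the instruction after each branch.
Number of basic blocks = branches + 1
= 4 + 1 = 5

5


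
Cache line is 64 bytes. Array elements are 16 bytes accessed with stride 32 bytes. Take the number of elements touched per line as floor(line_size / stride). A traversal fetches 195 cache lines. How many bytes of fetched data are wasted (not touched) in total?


Elements per line = floor(64 / 32) = 2
Bytes used per line = 2 * 16 = 32
Wasted per line = 64 - 32 = 32
Total wasted = 32 * 195 = 6240

6240


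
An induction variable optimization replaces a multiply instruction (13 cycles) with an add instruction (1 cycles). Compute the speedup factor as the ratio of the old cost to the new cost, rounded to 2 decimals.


Ratio = mult_cost / add_cost = 13 / 1 = 13.0

13.0


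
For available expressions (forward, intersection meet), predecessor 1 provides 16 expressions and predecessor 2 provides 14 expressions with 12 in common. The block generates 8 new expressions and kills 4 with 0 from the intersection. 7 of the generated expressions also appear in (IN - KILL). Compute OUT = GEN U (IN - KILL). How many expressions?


IN = intersection of predecessors = 12
IN - KILL = 12 - 0 = 12
|OUT| = |GEN| + |IN - KILL| - |GEN ∩ (IN - KILL)| = 8 + 12 - 7 = 13

13


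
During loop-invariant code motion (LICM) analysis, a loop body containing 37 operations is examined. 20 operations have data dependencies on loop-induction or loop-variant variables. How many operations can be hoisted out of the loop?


Invariant candidates = total - loop-dependent
= 37 - 20 = 17

17


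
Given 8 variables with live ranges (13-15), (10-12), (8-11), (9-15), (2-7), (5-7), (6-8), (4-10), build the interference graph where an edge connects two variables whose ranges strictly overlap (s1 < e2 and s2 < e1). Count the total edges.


Check all pairs for overlapping intervals.
Two intervals (s1,e1) and (s2,e2) overlap if s1 < e2 and s2 < e1.
v0 (13-15) vs v1..v7: overlaps v3 -> 1
v1 (10-12) vs v2..v7: overlaps v2, v3 -> 2
v2 (8-11) vs v3..v7: overlaps v3, v7 -> 2
v3 (9-15) vs v4..v7: overlaps v7 -> 1
v4 (2-7) vs v5..v7: overlaps v5, v6, v7 -> 3
v5 (5-7) vs v6..v7: overlaps v6, v7 -> 2
v6 (6-8) vs v7: overlaps v7 -> 1
Total overlapping pairs = 1 + 2 + 2 + 1 + 3 + 2 + 1 = 12

12


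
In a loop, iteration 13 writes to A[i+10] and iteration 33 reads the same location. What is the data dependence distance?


Distance = read iteration - write iteration
= 33 - 13 = 20

20


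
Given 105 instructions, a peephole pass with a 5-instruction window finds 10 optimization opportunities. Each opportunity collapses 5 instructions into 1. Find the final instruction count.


Each match removes 4 instructions.
Total removed = 10 * 4 = 40
Remaining = 105 - 40 = 65

65


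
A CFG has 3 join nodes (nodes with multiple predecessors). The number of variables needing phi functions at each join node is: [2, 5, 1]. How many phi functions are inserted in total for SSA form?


Total phi functions = sum of phi functions at each join node
= 2 + 5 + 1 = 8

8


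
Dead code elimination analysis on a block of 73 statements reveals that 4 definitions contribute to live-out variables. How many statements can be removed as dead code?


Dead code = total statements - live definitions
= 73 - 4 = 69

69


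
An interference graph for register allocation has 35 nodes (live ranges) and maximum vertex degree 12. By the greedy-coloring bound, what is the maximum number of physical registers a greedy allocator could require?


Greedy coloring never needs more than (max_degree + 1) colors: when coloring a vertex, at most max_degree neighbors are already colored.
Upper bound = 12 + 1 = 13

13


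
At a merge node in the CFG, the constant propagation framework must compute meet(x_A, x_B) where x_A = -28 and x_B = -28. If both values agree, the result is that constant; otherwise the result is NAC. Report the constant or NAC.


Meet operation: if both paths give the same constant, result is that constant; if they differ, result is NAC (not-a-constant).
Path A: -28, Path B: -28 -> equal
Result: constant -> -28

-28


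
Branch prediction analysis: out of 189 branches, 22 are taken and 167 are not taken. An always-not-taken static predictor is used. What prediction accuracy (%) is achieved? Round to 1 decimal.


Predictor: always-not-taken
Correct predictions = 167
Accuracy = 167 / 189 * 100 = 88.4%

88.4


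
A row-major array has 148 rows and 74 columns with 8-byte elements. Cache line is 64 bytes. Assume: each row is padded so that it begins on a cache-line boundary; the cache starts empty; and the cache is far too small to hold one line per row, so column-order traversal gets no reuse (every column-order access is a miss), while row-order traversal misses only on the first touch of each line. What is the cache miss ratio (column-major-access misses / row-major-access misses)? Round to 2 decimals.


Each row occupies 74 * 8 = 592 bytes and starts on a line boundary, so it spans ceil(592 / 64) = 10 cache lines.
Row-major traversal misses (one per line touched): 148 * ceil(74 * 8 / 64) = 1480
Column-major traversal misses (no reuse, every access misses): 148 * 74 = 10952
Ratio = 10952 / 1480 = 7.4

7.4


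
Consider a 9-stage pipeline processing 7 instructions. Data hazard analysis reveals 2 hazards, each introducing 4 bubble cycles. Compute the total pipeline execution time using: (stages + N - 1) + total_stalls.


Base cycles = 9 + 7 - 1 = 15
Total stalls = 2 * 4 = 8
Total = 15 + 8 = 23

23


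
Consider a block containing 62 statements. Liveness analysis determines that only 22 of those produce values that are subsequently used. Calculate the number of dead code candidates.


Dead code = total statements - live definitions
= 62 - 22 = 40

40


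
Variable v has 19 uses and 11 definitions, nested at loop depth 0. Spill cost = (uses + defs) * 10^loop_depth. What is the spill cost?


uses + defs = 19 + 11 = 30
10^0 = 1
Spill cost = 30 * 1 = 30

30


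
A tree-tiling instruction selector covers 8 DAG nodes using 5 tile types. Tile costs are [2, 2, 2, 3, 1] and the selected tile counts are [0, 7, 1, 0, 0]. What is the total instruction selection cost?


Total cost = sum(count_i * cost_i)
= 0*2 + 7*2 + 1*2 + 0*3 + 0*1
= 16

16


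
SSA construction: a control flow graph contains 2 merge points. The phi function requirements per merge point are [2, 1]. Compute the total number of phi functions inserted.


Total phi functions = sum of phi functions at each join node
= 2 + 1 = 3

3


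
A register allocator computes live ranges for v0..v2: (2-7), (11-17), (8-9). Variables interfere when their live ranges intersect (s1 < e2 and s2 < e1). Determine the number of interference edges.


Check all pairs for overlapping intervals.
Two intervals (s1,e1) and (s2,e2) overlap if s1 < e2 and s2 < e1.
v0 (2-7) vs v1..v2: overlaps none -> 0
v1 (11-17) vs v2: overlaps none -> 0
Total overlapping pairs = 0 + 0 = 0

0


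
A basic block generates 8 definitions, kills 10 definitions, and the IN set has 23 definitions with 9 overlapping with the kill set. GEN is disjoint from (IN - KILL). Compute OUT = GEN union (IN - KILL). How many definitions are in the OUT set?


IN - KILL: 23 - 9 = 14 surviving definitions
OUT = GEN + surviving = 8 + 14 = 22

22


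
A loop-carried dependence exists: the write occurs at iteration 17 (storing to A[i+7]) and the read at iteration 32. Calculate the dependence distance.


Distance = read iteration - write iteration
= 32 - 17 = 15

15


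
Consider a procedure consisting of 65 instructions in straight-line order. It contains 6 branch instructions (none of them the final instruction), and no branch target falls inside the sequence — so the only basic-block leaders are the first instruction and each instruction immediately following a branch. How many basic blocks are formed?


With no in-sequence branch targets, the leaders are the first instruction plus the instruction after each branch.
Number of basic blocks = branches + 1
= 6 + 1 = 7

7


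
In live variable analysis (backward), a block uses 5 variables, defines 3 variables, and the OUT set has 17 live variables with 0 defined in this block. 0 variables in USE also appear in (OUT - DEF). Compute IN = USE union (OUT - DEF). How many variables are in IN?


OUT - DEF: 17 - 0 = 17
|IN| = |USE| + |OUT - DEF| - |USE ∩ (OUT - DEF)| = 5 + 17 - 0 = 22

22


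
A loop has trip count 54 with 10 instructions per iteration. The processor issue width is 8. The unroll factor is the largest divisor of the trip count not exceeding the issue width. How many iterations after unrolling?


Largest divisor of 54 <= 8 is 6
New iterations = 54 / 6 = 9

9


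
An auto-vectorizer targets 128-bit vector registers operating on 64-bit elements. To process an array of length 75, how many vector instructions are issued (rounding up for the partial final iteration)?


Width = 128 / 64 = 2 elements per vector op
Iterations = ceil(75 / 2) = 38

38


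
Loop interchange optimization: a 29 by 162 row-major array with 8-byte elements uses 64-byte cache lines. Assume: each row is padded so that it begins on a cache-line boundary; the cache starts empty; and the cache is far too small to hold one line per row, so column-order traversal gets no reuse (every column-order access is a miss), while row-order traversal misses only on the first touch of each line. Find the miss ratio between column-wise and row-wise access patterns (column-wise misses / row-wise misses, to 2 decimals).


Each row occupies 162 * 8 = 1296 bytes and starts on a line boundary, so it spans ceil(1296 / 64) = 21 cache lines.
Row-major traversal misses (one per line touched): 29 * ceil(162 * 8 / 64) = 609
Column-major traversal misses (no reuse, every access misses): 29 * 162 = 4698
Ratio = 4698 / 609 = 7.71

7.71


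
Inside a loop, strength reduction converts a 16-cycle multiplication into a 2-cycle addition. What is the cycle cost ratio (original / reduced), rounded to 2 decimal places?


Ratio = mult_cost / add_cost = 16 / 2 = 8.0

8.0


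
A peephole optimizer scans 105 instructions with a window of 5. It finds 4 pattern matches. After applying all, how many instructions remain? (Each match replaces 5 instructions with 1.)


Each match removes 4 instructions.
Total removed = 4 * 4 = 16
Remaining = 105 - 16 = 89

89


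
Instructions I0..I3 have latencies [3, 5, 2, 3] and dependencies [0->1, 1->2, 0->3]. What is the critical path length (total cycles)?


Compute longest path through dependency graph: dist(Ik) = max over predecessors of dist + latency(Ik).
dist(I0) = latency 3 = 3
dist(I1) = dist(I0) + 5 = 3 + 5 = 8
dist(I2) = dist(I1) + 2 = 8 + 2 = 10
dist(I3) = dist(I0) + 3 = 3 + 3 = 6
Critical path = max dist = 10

10


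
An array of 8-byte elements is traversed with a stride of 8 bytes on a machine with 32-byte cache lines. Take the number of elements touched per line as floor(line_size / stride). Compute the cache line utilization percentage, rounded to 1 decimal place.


Elements per cache line = floor(32 / 8) = 4
Bytes used = 4 * 8 = 32
Utilization = 32 / 32 * 100 = 100.0%

100.0


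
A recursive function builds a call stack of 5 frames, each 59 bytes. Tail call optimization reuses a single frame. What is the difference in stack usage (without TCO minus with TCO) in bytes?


Without TCO: 5 * 59 = 295 bytes
With TCO: reuse 1 frame = 59 bytes
Savings = 295 - 59 = 236

236


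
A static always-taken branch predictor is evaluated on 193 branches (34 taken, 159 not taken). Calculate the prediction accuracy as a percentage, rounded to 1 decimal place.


Predictor: always-taken
Correct predictions = 34
Accuracy = 34 / 193 * 100 = 17.6%

17.6


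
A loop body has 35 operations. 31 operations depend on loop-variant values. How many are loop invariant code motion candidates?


Invariant candidates = total - loop-dependent
= 35 - 31 = 4

4


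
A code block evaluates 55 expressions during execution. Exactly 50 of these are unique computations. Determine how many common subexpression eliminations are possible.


CSE count = total expressions - unique expressions
= 55 - 50 = 5

5


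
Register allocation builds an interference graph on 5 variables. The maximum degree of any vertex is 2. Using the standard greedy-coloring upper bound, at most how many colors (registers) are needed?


Greedy coloring never needs more than (max_degree + 1) colors: when coloring a vertex, at most max_degree neighbors are already colored.
Upper bound = 2 + 1 = 3

3


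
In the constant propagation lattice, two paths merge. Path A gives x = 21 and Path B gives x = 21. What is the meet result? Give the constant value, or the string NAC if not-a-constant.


Meet operation: if both paths give the same constant, result is that constant; if they differ, result is NAC (not-a-constant).
Path A: 21, Path B: 21 -> equal
Result: constant -> 21

21


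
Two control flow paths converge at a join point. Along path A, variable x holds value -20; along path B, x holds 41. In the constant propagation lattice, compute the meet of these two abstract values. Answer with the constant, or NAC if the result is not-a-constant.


Meet operation: if both paths give the same constant, result is that constant; if they differ, result is NAC (not-a-constant).
Path A: -20, Path B: 41 -> differ
Result: not-a-constant -> NAC

NAC


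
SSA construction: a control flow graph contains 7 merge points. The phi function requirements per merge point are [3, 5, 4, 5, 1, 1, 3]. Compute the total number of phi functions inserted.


Total phi functions = sum of phi functions at each join node
= 3 + 5 + 4 + 5 + 1 + 1 + 3 = 22

22


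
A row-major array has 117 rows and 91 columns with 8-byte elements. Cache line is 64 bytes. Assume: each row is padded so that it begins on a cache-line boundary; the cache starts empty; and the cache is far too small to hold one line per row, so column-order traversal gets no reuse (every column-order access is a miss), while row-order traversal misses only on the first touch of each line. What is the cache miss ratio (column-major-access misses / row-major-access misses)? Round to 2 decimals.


Each row occupies 91 * 8 = 728 bytes and starts on a line boundary, so it spans ceil(728 / 64) = 12 cache lines.
Row-major traversal misses (one per line touched): 117 * ceil(91 * 8 / 64) = 1404
Column-major traversal misses (no reuse, every access misses): 117 * 91 = 10647
Ratio = 10647 / 1404 = 7.58

7.58


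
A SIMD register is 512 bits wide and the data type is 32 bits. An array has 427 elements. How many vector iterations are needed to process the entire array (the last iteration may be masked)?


Width = 512 / 32 = 16 elements per vector op
Iterations = ceil(427 / 16) = 27

27


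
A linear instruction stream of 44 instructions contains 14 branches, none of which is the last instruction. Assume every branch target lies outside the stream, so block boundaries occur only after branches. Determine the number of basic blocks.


With no in-sequence branch targets, the leaders are the first instruction plus the instruction after each branch.
Number of basic blocks = branches + 1
= 14 + 1 = 15

15


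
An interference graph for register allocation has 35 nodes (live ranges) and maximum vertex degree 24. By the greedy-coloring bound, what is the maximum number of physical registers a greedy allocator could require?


Greedy coloring never needs more than (max_degree + 1) colors: when coloring a vertex, at most max_degree neighbors are already colored.
Upper bound = 24 + 1 = 25

25


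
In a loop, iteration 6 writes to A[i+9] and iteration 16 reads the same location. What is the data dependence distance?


Distance = read iteration - write iteration
= 16 - 6 = 10

10


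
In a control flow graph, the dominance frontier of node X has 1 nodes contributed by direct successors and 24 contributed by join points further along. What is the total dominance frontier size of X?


DF(X) = direct successor contributions + join point contributions
= 1 + 24 = 25

25


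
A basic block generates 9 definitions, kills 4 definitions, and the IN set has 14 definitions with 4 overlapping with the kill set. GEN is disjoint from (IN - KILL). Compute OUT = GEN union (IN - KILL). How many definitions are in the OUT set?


IN - KILL: 14 - 4 = 10 surviving definitions
OUT = GEN + surviving = 9 + 10 = 19

19


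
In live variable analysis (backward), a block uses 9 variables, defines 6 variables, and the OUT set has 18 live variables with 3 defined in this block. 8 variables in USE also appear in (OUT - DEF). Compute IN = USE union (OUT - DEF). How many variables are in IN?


OUT - DEF: 18 - 3 = 15
|IN| = |USE| + |OUT - DEF| - |USE ∩ (OUT - DEF)| = 9 + 15 - 8 = 16

16


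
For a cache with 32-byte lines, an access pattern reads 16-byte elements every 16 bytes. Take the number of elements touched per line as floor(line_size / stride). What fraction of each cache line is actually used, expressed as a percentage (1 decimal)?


Elements per cache line = floor(32 / 16) = 2
Bytes used = 2 * 16 = 32
Utilization = 32 / 32 * 100 = 100.0%

100.0


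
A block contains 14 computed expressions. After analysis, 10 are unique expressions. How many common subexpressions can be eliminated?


CSE count = total expressions - unique expressions
= 14 - 10 = 4

4


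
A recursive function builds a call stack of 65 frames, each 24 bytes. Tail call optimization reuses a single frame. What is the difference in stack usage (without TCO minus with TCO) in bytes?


Without TCO: 65 * 24 = 1560 bytes
With TCO: reuse 1 frame = 24 bytes
Savings = 1560 - 24 = 1536

1536


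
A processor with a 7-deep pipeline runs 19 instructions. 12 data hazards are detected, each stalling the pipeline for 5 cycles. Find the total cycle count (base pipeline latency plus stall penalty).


Base cycles = 7 + 19 - 1 = 25
Total stalls = 12 * 5 = 60
Total = 25 + 60 = 85

85


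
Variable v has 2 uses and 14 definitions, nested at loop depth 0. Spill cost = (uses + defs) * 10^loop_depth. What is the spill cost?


uses + defs = 2 + 14 = 16
10^0 = 1
Spill cost = 16 * 1 = 16

16


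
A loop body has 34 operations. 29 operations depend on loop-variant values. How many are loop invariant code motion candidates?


Invariant candidates = total - loop-dependent
= 34 - 29 = 5

5


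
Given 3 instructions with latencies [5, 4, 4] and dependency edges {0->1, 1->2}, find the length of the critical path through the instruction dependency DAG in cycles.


Compute longest path through dependency graph: dist(Ik) = max over predecessors of dist + latency(Ik).
dist(I0) = latency 5 = 5
dist(I1) = dist(I0) + 4 = 5 + 4 = 9
dist(I2) = dist(I1) + 4 = 9 + 4 = 13
Critical path = max dist = 13

13


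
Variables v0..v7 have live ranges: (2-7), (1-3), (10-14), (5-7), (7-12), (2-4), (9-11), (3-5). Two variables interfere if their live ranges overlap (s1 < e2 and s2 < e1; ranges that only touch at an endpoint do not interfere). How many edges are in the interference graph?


Check all pairs for overlapping intervals.
Two intervals (s1,e1) and (s2,e2) overlap if s1 < e2 and s2 < e1.
v0 (2-7) vs v1..v7: overlaps v1, v3, v5, v7 -> 4
v1 (1-3) vs v2..v7: overlaps v5 -> 1
v2 (10-14) vs v3..v7: overlaps v4, v6 -> 2
v3 (5-7) vs v4..v7: overlaps none -> 0
v4 (7-12) vs v5..v7: overlaps v6 -> 1
v5 (2-4) vs v6..v7: overlaps v7 -> 1
v6 (9-11) vs v7: overlaps none -> 0
Total overlapping pairs = 4 + 1 + 2 + 0 + 1 + 1 + 0 = 9

9


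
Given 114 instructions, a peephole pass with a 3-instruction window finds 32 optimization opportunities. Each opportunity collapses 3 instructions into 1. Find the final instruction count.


Each match removes 2 instructions.
Total removed = 32 * 2 = 64
Remaining = 114 - 64 = 50

50


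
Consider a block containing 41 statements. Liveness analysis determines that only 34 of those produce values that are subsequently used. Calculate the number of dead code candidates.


Dead code = total statements - live definitions
= 41 - 34 = 7

7


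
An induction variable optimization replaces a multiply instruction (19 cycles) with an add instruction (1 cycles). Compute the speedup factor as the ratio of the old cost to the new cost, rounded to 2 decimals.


Ratio = mult_cost / add_cost = 19 / 1 = 19.0

19.0


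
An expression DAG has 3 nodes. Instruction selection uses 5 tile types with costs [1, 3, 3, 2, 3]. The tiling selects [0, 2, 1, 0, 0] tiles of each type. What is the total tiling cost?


Total cost = sum(count_i * cost_i)
= 0*1 + 2*3 + 1*3 + 0*2 + 0*3
= 9

9


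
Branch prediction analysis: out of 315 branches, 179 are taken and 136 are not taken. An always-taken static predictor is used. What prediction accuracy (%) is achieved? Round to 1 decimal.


Predictor: always-taken
Correct predictions = 179
Accuracy = 179 / 315 * 100 = 56.8%

56.8


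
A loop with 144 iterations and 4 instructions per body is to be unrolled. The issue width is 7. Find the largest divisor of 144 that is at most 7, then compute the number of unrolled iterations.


Largest divisor of 144 <= 7 is 6
New iterations = 144 / 6 = 24

24


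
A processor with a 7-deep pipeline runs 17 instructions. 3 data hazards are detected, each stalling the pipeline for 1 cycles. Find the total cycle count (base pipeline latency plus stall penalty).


Base cycles = 7 + 17 - 1 = 23
Total stalls = 3 * 1 = 3
Total = 23 + 3 = 26

26


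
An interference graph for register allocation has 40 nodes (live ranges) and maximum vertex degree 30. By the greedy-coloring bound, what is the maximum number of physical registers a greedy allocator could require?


Greedy coloring never needs more than (max_degree + 1) colors: when coloring a vertex, at most max_degree neighbors are already colored.
Upper bound = 30 + 1 = 31

31


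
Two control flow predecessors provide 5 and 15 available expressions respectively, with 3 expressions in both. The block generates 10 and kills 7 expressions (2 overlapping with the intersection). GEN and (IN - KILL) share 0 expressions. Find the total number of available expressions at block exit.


IN = intersection of predecessors = 3
IN - KILL = 3 - 2 = 1
|OUT| = |GEN| + |IN - KILL| - |GEN ∩ (IN - KILL)| = 10 + 1 - 0 = 11

11


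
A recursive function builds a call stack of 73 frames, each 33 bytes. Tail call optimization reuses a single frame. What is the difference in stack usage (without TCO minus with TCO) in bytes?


Without TCO: 73 * 33 = 2409 bytes
With TCO: reuse 1 frame = 33 bytes
Savings = 2409 - 33 = 2376

2376


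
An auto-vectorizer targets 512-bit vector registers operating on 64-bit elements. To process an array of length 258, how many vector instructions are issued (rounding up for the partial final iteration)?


Width = 512 / 64 = 8 elements per vector op
Iterations = ceil(258 / 8) = 33

33


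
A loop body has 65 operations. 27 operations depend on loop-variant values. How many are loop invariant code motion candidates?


Invariant candidates = total - loop-dependent
= 65 - 27 = 38

38


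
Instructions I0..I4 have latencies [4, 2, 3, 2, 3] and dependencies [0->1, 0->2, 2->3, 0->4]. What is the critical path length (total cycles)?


Compute longest path through dependency graph: dist(Ik) = max over predecessors of dist + latency(Ik).
dist(I0) = latency 4 = 4
dist(I1) = dist(I0) + 2 = 4 + 2 = 6
dist(I2) = dist(I0) + 3 = 4 + 3 = 7
dist(I3) = dist(I2) + 2 = 7 + 2 = 9
dist(I4) = dist(I0) + 3 = 4 + 3 = 7
Critical path = max dist = 9

9


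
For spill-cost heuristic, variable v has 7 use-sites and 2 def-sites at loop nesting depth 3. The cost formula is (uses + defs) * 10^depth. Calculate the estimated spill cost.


uses + defs = 7 + 2 = 9
10^3 = 1000
Spill cost = 9 * 1000 = 9000

9000


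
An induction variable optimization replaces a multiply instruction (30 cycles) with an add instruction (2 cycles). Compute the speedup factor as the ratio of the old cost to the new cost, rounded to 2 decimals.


Ratio = mult_cost / add_cost = 30 / 2 = 15.0

15.0


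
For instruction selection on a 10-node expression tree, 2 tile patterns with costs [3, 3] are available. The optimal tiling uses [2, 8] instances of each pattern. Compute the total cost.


Total cost = sum(count_i * cost_i)
= 2*3 + 8*3
= 30

30


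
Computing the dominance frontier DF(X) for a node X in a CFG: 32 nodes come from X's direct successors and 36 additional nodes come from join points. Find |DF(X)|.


DF(X) = direct successor contributions + join point contributions
= 32 + 36 = 68

68


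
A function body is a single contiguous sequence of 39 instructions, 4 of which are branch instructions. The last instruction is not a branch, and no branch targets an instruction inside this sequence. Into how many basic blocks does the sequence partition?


With no in-sequence branch targets, the leaders are the first instruction plus the instruction after each branch.
Number of basic blocks = branches + 1
= 4 + 1 = 5

5


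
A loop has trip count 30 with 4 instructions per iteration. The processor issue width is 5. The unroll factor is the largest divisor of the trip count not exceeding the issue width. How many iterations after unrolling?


Largest divisor of 30 <= 5 is 5
New iterations = 30 / 5 = 6

6


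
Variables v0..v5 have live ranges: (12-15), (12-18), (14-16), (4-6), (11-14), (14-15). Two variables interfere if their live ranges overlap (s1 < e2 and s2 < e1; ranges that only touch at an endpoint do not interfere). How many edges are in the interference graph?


Check all pairs for overlapping intervals.
Two intervals (s1,e1) and (s2,e2) overlap if s1 < e2 and s2 < e1.
v0 (12-15) vs v1..v5: overlaps v1, v2, v4, v5 -> 4
v1 (12-18) vs v2..v5: overlaps v2, v4, v5 -> 3
v2 (14-16) vs v3..v5: overlaps v5 -> 1
v3 (4-6) vs v4..v5: overlaps none -> 0
v4 (11-14) vs v5: overlaps none -> 0
Total overlapping pairs = 4 + 3 + 1 + 0 + 0 = 8

8


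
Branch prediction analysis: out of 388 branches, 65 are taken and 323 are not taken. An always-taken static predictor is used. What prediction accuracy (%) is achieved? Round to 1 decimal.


Predictor: always-taken
Correct predictions = 65
Accuracy = 65 / 388 * 100 = 16.8%

16.8


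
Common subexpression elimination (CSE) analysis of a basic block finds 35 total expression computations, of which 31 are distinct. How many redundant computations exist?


CSE count = total expressions - unique expressions
= 35 - 31 = 4

4


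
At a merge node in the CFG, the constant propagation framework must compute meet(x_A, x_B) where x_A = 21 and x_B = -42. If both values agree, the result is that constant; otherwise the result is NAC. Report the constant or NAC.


Meet operation: if both paths give the same constant, result is that constant; if they differ, result is NAC (not-a-constant).
Path A: 21, Path B: -42 -> differ
Result: not-a-constant -> NAC

NAC


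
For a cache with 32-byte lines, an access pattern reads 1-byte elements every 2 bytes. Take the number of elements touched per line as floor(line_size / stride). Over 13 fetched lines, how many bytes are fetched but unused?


Elements per line = floor(32 / 2) = 16
Bytes used per line = 16 * 1 = 16
Wasted per line = 32 - 16 = 16
Total wasted = 16 * 13 = 208

208


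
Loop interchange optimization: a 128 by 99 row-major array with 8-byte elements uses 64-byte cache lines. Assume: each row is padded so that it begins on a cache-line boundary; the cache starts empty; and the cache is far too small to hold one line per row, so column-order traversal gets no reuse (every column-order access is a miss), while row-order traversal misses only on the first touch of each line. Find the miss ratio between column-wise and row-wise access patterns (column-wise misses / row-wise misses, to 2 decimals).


Each row occupies 99 * 8 = 792 bytes and starts on a line boundary, so it spans ceil(792 / 64) = 13 cache lines.
Row-major traversal misses (one per line touched): 128 * ceil(99 * 8 / 64) = 1664
Column-major traversal misses (no reuse, every access misses): 128 * 99 = 12672
Ratio = 12672 / 1664 = 7.62

7.62


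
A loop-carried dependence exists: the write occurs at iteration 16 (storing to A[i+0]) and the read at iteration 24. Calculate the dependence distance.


Distance = read iteration - write iteration
= 24 - 16 = 8

8


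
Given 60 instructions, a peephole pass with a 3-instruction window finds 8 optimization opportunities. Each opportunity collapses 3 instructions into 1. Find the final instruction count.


Each match removes 2 instructions.
Total removed = 8 * 2 = 16
Remaining = 60 - 16 = 44

44


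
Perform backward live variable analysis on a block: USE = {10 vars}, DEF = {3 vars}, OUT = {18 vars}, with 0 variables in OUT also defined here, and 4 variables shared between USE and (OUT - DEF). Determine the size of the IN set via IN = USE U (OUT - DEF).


OUT - DEF: 18 - 0 = 18
|IN| = |USE| + |OUT - DEF| - |USE ∩ (OUT - DEF)| = 10 + 18 - 4 = 24

24


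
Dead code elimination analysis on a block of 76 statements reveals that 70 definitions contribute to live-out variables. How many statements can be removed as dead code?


Dead code = total statements - live definitions
= 76 - 70 = 6

6


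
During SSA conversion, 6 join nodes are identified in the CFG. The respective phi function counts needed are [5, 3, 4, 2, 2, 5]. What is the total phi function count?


Total phi functions = sum of phi functions at each join node
= 5 + 3 + 4 + 2 + 2 + 5 = 21

21


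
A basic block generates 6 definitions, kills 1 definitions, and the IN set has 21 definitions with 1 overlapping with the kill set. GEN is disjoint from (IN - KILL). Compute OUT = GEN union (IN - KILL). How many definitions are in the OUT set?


IN - KILL: 21 - 1 = 20 surviving definitions
OUT = GEN + surviving = 6 + 20 = 26

26


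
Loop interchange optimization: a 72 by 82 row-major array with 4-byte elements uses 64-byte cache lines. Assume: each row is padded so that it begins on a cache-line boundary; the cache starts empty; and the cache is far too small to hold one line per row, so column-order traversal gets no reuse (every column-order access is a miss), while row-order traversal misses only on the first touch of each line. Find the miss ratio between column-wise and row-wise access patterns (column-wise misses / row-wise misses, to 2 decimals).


Each row occupies 82 * 4 = 328 bytes and starts on a line boundary, so it spans ceil(328 / 64) = 6 cache lines.
Row-major traversal misses (one per line touched): 72 * ceil(82 * 4 / 64) = 432
Column-major traversal misses (no reuse, every access misses): 72 * 82 = 5904
Ratio = 5904 / 432 = 13.67

13.67


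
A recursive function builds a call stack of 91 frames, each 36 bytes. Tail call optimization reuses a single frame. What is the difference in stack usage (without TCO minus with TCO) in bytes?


Without TCO: 91 * 36 = 3276 bytes
With TCO: reuse 1 frame = 36 bytes
Savings = 3276 - 36 = 3240

3240


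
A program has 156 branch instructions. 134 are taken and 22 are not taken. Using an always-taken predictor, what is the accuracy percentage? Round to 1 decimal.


Predictor: always-taken
Correct predictions = 134
Accuracy = 134 / 156 * 100 = 85.9%

85.9


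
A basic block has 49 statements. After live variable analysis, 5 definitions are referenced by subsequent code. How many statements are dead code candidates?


Dead code = total statements - live definitions
= 49 - 5 = 44

44


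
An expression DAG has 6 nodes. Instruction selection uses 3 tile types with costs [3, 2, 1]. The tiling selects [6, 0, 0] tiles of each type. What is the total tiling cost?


Total cost = sum(count_i * cost_i)
= 6*3 + 0*2 + 0*1
= 18

18


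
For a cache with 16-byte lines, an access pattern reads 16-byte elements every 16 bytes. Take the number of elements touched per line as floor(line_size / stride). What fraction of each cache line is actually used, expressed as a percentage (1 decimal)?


Elements per cache line = floor(16 / 16) = 1
Bytes used = 1 * 16 = 16
Utilization = 16 / 16 * 100 = 100.0%

100.0


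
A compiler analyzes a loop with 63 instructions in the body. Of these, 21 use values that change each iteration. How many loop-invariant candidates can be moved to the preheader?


Invariant candidates = total - loop-dependent
= 63 - 21 = 42

42


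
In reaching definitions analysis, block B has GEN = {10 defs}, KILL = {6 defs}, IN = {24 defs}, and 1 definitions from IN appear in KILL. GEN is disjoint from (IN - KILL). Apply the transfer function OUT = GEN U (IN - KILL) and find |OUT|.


IN - KILL: 24 - 1 = 23 surviving definitions
OUT = GEN + surviving = 10 + 23 = 33

33


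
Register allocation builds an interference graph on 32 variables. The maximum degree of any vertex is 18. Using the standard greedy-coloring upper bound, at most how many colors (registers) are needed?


Greedy coloring never needs more than (max_degree + 1) colors: when coloring a vertex, at most max_degree neighbors are already colored.
Upper bound = 18 + 1 = 19

19


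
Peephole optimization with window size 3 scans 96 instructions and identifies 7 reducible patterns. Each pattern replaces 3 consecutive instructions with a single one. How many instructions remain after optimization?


Each match removes 2 instructions.
Total removed = 7 * 2 = 14
Remaining = 96 - 14 = 82

82


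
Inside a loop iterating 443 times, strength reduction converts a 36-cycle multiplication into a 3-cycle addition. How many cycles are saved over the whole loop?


Per-iteration saving = 36 - 3 = 33
Total saved = 443 * 33 = 14619

14619


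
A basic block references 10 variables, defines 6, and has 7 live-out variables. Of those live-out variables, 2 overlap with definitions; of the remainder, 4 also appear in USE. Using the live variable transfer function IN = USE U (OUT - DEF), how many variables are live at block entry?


OUT - DEF: 7 - 2 = 5
|IN| = |USE| + |OUT - DEF| - |USE ∩ (OUT - DEF)| = 10 + 5 - 4 = 11

11


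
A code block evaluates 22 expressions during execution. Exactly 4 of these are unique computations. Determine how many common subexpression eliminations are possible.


CSE count = total expressions - unique expressions
= 22 - 4 = 18

18


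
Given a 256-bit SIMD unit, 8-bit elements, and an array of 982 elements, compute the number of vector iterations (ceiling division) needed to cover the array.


Width = 256 / 8 = 32 elements per vector op
Iterations = ceil(982 / 32) = 31

31


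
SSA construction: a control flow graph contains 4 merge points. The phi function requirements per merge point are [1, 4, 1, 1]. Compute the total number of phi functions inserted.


Total phi functions = sum of phi functions at each join node
= 1 + 4 + 1 + 1 = 7

7


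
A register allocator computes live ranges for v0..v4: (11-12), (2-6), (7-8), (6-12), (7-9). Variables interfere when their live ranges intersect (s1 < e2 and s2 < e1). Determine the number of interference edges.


Check all pairs for overlapping intervals.
Two intervals (s1,e1) and (s2,e2) overlap if s1 < e2 and s2 < e1.
v0 (11-12) vs v1..v4: overlaps v3 -> 1
v1 (2-6) vs v2..v4: overlaps none -> 0
v2 (7-8) vs v3..v4: overlaps v3, v4 -> 2
v3 (6-12) vs v4: overlaps v4 -> 1
Total overlapping pairs = 1 + 0 + 2 + 1 = 4

4


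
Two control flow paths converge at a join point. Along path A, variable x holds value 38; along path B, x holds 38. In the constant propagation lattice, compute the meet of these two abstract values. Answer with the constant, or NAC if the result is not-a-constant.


Meet operation: if both paths give the same constant, result is that constant; if they differ, result is NAC (not-a-constant).
Path A: 38, Path B: 38 -> equal
Result: constant -> 38

38


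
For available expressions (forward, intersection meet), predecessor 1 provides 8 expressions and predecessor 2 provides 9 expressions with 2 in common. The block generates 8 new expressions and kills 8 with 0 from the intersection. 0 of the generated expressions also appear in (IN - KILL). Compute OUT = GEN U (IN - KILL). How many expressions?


IN = intersection of predecessors = 2
IN - KILL = 2 - 0 = 2
|OUT| = |GEN| + |IN - KILL| - |GEN ∩ (IN - KILL)| = 8 + 2 - 0 = 10

10


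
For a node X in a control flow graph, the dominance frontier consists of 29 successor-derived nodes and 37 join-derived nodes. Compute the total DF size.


DF(X) = direct successor contributions + join point contributions
= 29 + 37 = 66

66


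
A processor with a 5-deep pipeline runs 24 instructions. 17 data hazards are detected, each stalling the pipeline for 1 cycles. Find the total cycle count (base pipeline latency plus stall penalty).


Base cycles = 5 + 24 - 1 = 28
Total stalls = 17 * 1 = 17
Total = 28 + 17 = 45

45
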